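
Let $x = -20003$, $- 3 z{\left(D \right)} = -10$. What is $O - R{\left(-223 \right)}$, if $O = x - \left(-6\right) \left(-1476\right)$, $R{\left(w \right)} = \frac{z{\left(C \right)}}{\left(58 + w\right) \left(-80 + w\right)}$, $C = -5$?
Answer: $- \frac{865683425}{29997} \approx -28859.0$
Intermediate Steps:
$z{\left(D \right)} = \frac{10}{3}$ ($z{\left(D \right)} = \left(- \frac{1}{3}\right) \left(-10\right) = \frac{10}{3}$)
$R{\left(w \right)} = \frac{10}{3 \left(-80 + w\right) \left(58 + w\right)}$ ($R{\left(w \right)} = \frac{10}{3 \left(58 + w\right) \left(-80 + w\right)} = \frac{10}{3 \left(-80 + w\right) \left(58 + w\right)}$)
$O = -28859$ ($O = -20003 - \left(-6\right) \left(-1476\right) = -20003 - 8856 = -28859$)
$O - R{\left(-223 \right)} = -28859 - \frac{10}{3 \left(-4640 + \left(-223\right)^{2} - -4906\right)} = -28859 - \frac{10}{3 \left(-4640 + 49729 + 4906\right)} = -28859 - \frac{10}{3 \cdot 49995} = -28859 - \frac{10}{3} \cdot \frac{1}{49995} = -28859 - \frac{2}{29997} = - \frac{865683425}{29997}$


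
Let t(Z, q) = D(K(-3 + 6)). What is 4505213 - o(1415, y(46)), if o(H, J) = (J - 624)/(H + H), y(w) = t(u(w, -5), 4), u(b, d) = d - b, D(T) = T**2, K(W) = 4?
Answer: 6374876699/1415 ≈ 4.5052e+6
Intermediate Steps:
t(Z, q) = 16 (t(Z, q) = 4**2 = 16)
y(w) = 16
o(H, J) = (-624 + J)/(2*H) (o(H, J) = (-624 + J)/((2*H)) = (-624 + J)*(1/(2*H)) = (-624 + J)/(2*H))
4505213 - o(1415, y(46)) = 4505213 - (-624 + 16)/(2*1415) = 4505213 - (-608)/(2*1415) = 4505213 - 1*(-304/1415) = 4505213 + 304/1415 = 6374876699/1415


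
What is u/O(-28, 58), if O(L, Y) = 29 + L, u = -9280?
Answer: -9280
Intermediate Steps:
u/O(-28, 58) = -9280/(29 - 28) = -9280/1 = -9280*1 = -9280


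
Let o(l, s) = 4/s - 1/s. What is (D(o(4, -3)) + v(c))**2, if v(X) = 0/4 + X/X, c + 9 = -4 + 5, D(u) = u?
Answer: 0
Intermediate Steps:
o(l, s) = 3/s
c = -8 (c = -9 + (-4 + 5) = -9 + 1 = -8)
v(X) = 1 (v(X) = 0*(1/4) + 1 = 0 + 1 = 1)
(D(o(4, -3)) + v(c))**2 = (3/(-3) + 1)**2 = (3*(-1/3) + 1)**2 = (-1 + 1)**2 = 0**2 = 0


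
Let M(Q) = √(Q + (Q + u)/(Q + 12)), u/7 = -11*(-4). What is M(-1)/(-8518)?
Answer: -√814/46849 ≈ -0.00060899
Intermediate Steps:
u = 308 (u = 7*(-11*(-4)) = 7*44 = 308)
M(Q) = √(Q + (308 + Q)/(12 + Q)) (M(Q) = √(Q + (Q + 308)/(Q + 12)) = √(Q + (308 + Q)/(12 + Q)))
M(-1)/(-8518) = √((308 - 1 - (12 - 1))/(12 - 1))/(-8518) = √((308 - 1 - 1*11)/11)*(-1/8518) = √((308 - 1 - 11)/11)*(-1/8518) = √((1/11)*296)*(-1/8518) = √(296/11)*(-1/8518) = (2*√814/11)*(-1/8518) = -√814/46849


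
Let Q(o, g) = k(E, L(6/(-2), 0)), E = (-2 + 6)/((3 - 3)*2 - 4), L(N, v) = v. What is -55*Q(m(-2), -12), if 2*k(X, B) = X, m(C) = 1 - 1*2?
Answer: 55/2 ≈ 27.500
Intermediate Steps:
m(C) = -1 (m(C) = 1 - 2 = -1)
E = -1 (E = 4/(0*2 - 4) = 4/(0 - 4) = 4/(-4) = 4*(-1/4) = -1)
k(X, B) = X/2
Q(o, g) = -1/2 (Q(o, g) = (1/2)*(-1) = -1/2)
-55*Q(m(-2), -12) = -55*(-1/2) = 55/2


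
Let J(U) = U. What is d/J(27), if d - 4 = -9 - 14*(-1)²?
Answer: -19/27 ≈ -0.70370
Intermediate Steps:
d = -19 (d = 4 + (-9 - 14*(-1)²) = 4 + (-9 - 14*1) = 4 + (-9 - 14) = 4 - 23 = -19)
d/J(27) = -19/27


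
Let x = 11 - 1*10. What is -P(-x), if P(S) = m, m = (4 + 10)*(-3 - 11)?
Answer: 196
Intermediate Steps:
x = 1 (x = 11 - 10 = 1)
m = -196 (m = 14*(-14) = -196)
P(S) = -196
-P(-x) = -1*(-196) = 196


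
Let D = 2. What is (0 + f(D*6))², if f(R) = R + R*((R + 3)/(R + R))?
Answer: 1521/4 ≈ 380.25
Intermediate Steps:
f(R) = 3/2 + 3*R/2 (f(R) = R + R*((3 + R)/((2*R))) = R + R*((3 + R)*(1/(2*R))) = R + R*((3 + R)/(2*R)) = R + (3/2 + R/2) = 3/2 + 3*R/2)
(0 + f(D*6))² = (0 + (3/2 + 3*(2*6)/2))² = (0 + (3/2 + (3/2)*12))² = (0 + (3/2 + 18))² = (0 + 39/2)² = (39/2)² = 1521/4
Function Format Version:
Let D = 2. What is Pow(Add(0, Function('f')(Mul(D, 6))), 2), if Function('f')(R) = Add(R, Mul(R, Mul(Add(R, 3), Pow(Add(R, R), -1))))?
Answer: Rational(1521, 4) ≈ 380.25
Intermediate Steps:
Function('f')(R) = Add(Rational(3, 2), Mul(Rational(3, 2), R)) (Function('f')(R) = Add(R, Mul(R, Mul(Add(3, R), Pow(Mul(2, R), -1)))) = Add(R, Mul(R, Mul(Add(3, R), Mul(Rational(1, 2), Pow(R, -1))))) = Add(R, Mul(R, Mul(Rational(1, 2), Pow(R, -1), Add(3, R)))) = Add(R, Add(Rational(3, 2), Mul(Rational(1, 2), R))) = Add(Rational(3, 2), Mul(Rational(3, 2), R)))
Pow(Add(0, Function('f')(Mul(D, 6))), 2) = Pow(Add(0, Add(Rational(3, 2), Mul(Rational(3, 2), Mul(2, 6)))), 2) = Pow(Add(0, Add(Rational(3, 2), Mul(Rational(3, 2), 12))), 2) = Pow(Add(0, Add(Rational(3, 2), 18)), 2) = Pow(Add(0, Rational(39, 2)), 2) = Pow(Rational(39, 2), 2) = Rational(1521, 4)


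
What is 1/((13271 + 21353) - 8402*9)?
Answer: -1/40994 ≈ -2.4394e-5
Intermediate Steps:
1/((13271 + 21353) - 8402*9) = 1/(34624 - 75618) = 1/(-40994) = -1/40994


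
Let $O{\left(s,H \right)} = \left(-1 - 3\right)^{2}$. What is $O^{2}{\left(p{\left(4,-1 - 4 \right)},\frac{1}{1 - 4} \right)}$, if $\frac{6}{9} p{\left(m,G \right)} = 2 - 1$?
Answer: $256$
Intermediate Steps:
$p{\left(m,G \right)} = \frac{3}{2}$ ($p{\left(m,G \right)} = \frac{3 \left(2 - 1\right)}{2} = \frac{3}{2} \cdot 1 = \frac{3}{2}$)
$O{\left(s,H \right)} = 16$ ($O{\left(s,H \right)} = \left(-4\right)^{2} = 16$)
$O^{2}{\left(p{\left(4,-1 - 4 \right)},\frac{1}{1 - 4} \right)} = 16^{2} = 256$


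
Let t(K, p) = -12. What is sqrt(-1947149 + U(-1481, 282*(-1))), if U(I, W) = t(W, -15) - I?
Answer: 44*I*sqrt(1005) ≈ 1394.9*I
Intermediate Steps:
U(I, W) = -12 - I
sqrt(-1947149 + U(-1481, 282*(-1))) = sqrt(-1947149 + (-12 - 1*(-1481))) = sqrt(-1947149 + (-12 + 1481)) = sqrt(-1947149 + 1469) = sqrt(-1945680) = 44*I*sqrt(1005)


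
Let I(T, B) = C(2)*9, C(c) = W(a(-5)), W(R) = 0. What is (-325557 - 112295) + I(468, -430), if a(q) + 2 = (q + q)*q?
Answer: -437852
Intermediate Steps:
a(q) = -2 + 2*q² (a(q) = -2 + (q + q)*q = -2 + (2*q)*q = -2 + 2*q²)
C(c) = 0
I(T, B) = 0 (I(T, B) = 0*9 = 0)
(-325557 - 112295) + I(468, -430) = (-325557 - 112295) + 0 = -437852 + 0 = -437852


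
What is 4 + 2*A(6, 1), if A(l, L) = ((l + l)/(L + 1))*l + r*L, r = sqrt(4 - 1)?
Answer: 76 + 2*sqrt(3) ≈ 79.464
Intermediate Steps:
r = sqrt(3) ≈ 1.7320
A(l, L) = L*sqrt(3) + 2*l**2/(1 + L) (A(l, L) = ((l + l)/(L + 1))*l + sqrt(3)*L = ((2*l)/(1 + L))*l + L*sqrt(3) = (2*l/(1 + L))*l + L*sqrt(3) = 2*l**2/(1 + L) + L*sqrt(3) = L*sqrt(3) + 2*l**2/(1 + L))
4 + 2*A(6, 1) = 4 + 2*((2*6**2 + 1*sqrt(3) + sqrt(3)*1**2)/(1 + 1)) = 4 + 2*((2*36 + sqrt(3) + sqrt(3)*1)/2) = 4 + 2*((72 + sqrt(3) + sqrt(3))/2) = 4 + 2*((72 + 2*sqrt(3))/2) = 4 + 2*(36 + sqrt(3)) = 4 + (72 + 2*sqrt(3)) = 76 + 2*sqrt(3)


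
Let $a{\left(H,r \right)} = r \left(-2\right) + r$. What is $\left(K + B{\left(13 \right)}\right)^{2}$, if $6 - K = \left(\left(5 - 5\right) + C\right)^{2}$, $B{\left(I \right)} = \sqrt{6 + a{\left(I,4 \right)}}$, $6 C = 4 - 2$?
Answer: $\frac{2971}{81} + \frac{106 \sqrt{2}}{9} \approx 53.335$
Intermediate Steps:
$a{\left(H,r \right)} = - r$ ($a{\left(H,r \right)} = - 2 r + r = - r$)
$C = \frac{1}{3}$ ($C = \frac{4 - 2}{6} = \frac{1}{6} \cdot 2 = \frac{1}{3} \approx 0.33333$)
$B{\left(I \right)} = \sqrt{2}$ ($B{\left(I \right)} = \sqrt{6 - 4} = \sqrt{2}$)
$K = \frac{53}{9}$ ($K = 6 - \left(\left(5 - 5\right) + \frac{1}{3}\right)^{2} = 6 - \left(0 + \frac{1}{3}\right)^{2} = 6 - \left(\frac{1}{3}\right)^{2} = 6 - \frac{1}{9} = \frac{53}{9} \approx 5.8889$)
$\left(K + B{\left(13 \right)}\right)^{2} = \left(\frac{53}{9} + \sqrt{2}\right)^{2}$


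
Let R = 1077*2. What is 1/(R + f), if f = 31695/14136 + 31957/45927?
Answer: 216408024/466778683835 ≈ 0.00046362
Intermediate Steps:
R = 2154
f = 635800139/216408024 (f = 31695*(1/14136) + 31957*(1/45927) = 10565/4712 + 31957/45927 = 635800139/216408024 ≈ 2.9380)
1/(R + f) = 1/(2154 + 635800139/216408024) = 1/(466778683835/216408024) = 216408024/466778683835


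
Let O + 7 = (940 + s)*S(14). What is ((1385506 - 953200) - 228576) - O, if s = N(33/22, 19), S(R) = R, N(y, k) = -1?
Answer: 190591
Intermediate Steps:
s = -1
O = 13139 (O = -7 + (940 - 1)*14 = -7 + 939*14 = -7 + 13146 = 13139)
((1385506 - 953200) - 228576) - O = ((1385506 - 953200) - 228576) - 1*13139 = (432306 - 228576) - 13139 = 203730 - 13139 = 190591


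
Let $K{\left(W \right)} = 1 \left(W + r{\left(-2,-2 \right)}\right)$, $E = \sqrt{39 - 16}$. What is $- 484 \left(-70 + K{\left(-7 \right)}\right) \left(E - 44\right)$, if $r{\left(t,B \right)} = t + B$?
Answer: $-1724976 + 39204 \sqrt{23} \approx -1.537 \cdot 10^{6}$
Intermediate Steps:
$r{\left(t,B \right)} = B + t$
$E = \sqrt{23} \approx 4.7958$
$K{\left(W \right)} = -4 + W$ ($K{\left(W \right)} = 1 \left(W - 4\right) = 1 \left(-4 + W\right) = -4 + W$)
$- 484 \left(-70 + K{\left(-7 \right)}\right) \left(E - 44\right) = - 484 \left(-70 - 11\right) \left(\sqrt{23} - 44\right) = - 484 \left(-70 - 11\right) \left(-44 + \sqrt{23}\right) = - 484 \left(- 81 \left(-44 + \sqrt{23}\right)\right) = - 484 \left(3564 - 81 \sqrt{23}\right) = -1724976 + 39204 \sqrt{23}$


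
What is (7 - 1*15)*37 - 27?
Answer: -323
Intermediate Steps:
(7 - 1*15)*37 - 27 = (7 - 15)*37 - 27 = -8*37 - 27 = -296 - 27 = -323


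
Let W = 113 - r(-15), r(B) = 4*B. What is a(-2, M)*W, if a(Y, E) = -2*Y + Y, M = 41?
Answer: 346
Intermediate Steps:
a(Y, E) = -Y
W = 173 (W = 113 - 4*(-15) = 113 - 1*(-60) = 113 + 60 = 173)
a(-2, M)*W = -1*(-2)*173 = 2*173 = 346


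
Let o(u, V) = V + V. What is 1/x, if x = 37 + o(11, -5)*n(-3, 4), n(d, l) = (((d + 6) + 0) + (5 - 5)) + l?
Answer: -1/33 ≈ -0.030303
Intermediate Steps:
o(u, V) = 2*V
n(d, l) = 6 + d + l (n(d, l) = (((6 + d) + 0) + 0) + l = ((6 + d) + 0) + l = (6 + d) + l = 6 + d + l)
x = -33 (x = 37 + (2*(-5))*(6 - 3 + 4) = 37 - 10*7 = 37 - 70 = -33)
1/x = 1/(-33) = -1/33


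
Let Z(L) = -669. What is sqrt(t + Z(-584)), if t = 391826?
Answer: sqrt(391157) ≈ 625.43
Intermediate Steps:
sqrt(t + Z(-584)) = sqrt(391826 - 669) = sqrt(391157)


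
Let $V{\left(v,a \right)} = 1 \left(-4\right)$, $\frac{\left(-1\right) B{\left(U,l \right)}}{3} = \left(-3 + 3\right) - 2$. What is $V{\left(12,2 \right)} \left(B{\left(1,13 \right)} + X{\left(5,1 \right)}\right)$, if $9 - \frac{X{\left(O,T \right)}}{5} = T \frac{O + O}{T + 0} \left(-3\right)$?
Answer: $-804$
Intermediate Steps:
$X{\left(O,T \right)} = 45 + 30 O$ ($X{\left(O,T \right)} = 45 - 5 T \frac{O + O}{T + 0} \left(-3\right) = 45 - 5 T \frac{2 O}{T} \left(-3\right) = 45 - 5 \cdot 2 O \left(-3\right) = 45 - 5 \left(- 6 O\right) = 45 + 30 O$)
$B{\left(U,l \right)} = 6$ ($B{\left(U,l \right)} = - 3 \left(\left(-3 + 3\right) - 2\right) = - 3 \left(0 - 2\right) = \left(-3\right) \left(-2\right) = 6$)
$V{\left(v,a \right)} = -4$
$V{\left(12,2 \right)} \left(B{\left(1,13 \right)} + X{\left(5,1 \right)}\right) = - 4 \left(6 + \left(45 + 30 \cdot 5\right)\right) = - 4 \left(6 + \left(45 + 150\right)\right) = - 4 \left(6 + 195\right) = \left(-4\right) 201 = -804$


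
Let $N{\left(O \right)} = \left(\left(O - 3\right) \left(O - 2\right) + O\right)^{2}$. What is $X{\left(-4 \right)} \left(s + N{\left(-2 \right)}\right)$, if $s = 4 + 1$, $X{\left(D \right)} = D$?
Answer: $-1316$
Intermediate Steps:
$N{\left(O \right)} = \left(O + \left(-3 + O\right) \left(-2 + O\right)\right)^{2}$ ($N{\left(O \right)} = \left(\left(-3 + O\right) \left(-2 + O\right) + O\right)^{2} = \left(O + \left(-3 + O\right) \left(-2 + O\right)\right)^{2}$)
$s = 5$
$X{\left(-4 \right)} \left(s + N{\left(-2 \right)}\right) = - 4 \left(5 + \left(6 + \left(-2\right)^{2} - -8\right)^{2}\right) = - 4 \left(5 + \left(6 + 4 + 8\right)^{2}\right) = - 4 \left(5 + 18^{2}\right) = - 4 \left(5 + 324\right) = \left(-4\right) 329 = -1316$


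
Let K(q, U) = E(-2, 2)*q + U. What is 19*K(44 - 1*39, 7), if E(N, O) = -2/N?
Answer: 228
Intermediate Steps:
K(q, U) = U + q (K(q, U) = (-2/(-2))*q + U = (-2*(-½))*q + U = 1*q + U = q + U = U + q)
19*K(44 - 1*39, 7) = 19*(7 + (44 - 1*39)) = 19*(7 + (44 - 39)) = 19*(7 + 5) = 19*12 = 228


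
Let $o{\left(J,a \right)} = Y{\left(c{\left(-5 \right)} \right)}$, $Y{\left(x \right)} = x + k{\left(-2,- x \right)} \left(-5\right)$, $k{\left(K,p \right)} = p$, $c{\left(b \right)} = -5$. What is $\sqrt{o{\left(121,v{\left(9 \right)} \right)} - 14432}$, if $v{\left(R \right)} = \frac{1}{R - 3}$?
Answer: $i \sqrt{14462} \approx 120.26 i$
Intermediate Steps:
$v{\left(R \right)} = \frac{1}{-3 + R}$
$Y{\left(x \right)} = 6 x$ ($Y{\left(x \right)} = x + - x \left(-5\right) = x + 5 x = 6 x$)
$o{\left(J,a \right)} = -30$ ($o{\left(J,a \right)} = 6 \left(-5\right) = -30$)
$\sqrt{o{\left(121,v{\left(9 \right)} \right)} - 14432} = \sqrt{-30 - 14432} = \sqrt{-14462} = i \sqrt{14462}$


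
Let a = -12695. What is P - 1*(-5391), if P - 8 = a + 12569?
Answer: 5273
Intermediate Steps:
P = -118 (P = 8 + (-12695 + 12569) = 8 - 126 = -118)
P - 1*(-5391) = -118 - 1*(-5391) = -118 + 5391 = 5273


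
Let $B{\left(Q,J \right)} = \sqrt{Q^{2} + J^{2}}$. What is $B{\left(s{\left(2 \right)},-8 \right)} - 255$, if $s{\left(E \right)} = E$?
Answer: $-255 + 2 \sqrt{17} \approx -246.75$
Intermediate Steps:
$B{\left(Q,J \right)} = \sqrt{J^{2} + Q^{2}}$
$B{\left(s{\left(2 \right)},-8 \right)} - 255 = \sqrt{\left(-8\right)^{2} + 2^{2}} - 255 = \sqrt{64 + 4} - 255 = \sqrt{68} - 255 = 2 \sqrt{17} - 255 = -255 + 2 \sqrt{17}$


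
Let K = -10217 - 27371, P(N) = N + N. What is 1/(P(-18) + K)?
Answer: -1/37624 ≈ -2.6579e-5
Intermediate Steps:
P(N) = 2*N
K = -37588
1/(P(-18) + K) = 1/(2*(-18) - 37588) = 1/(-36 - 37588) = 1/(-37624) = -1/37624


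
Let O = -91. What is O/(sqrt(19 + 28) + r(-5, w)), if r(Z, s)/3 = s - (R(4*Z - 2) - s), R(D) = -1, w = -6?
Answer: 3003/1042 + 91*sqrt(47)/1042 ≈ 3.4807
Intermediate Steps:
r(Z, s) = 3 + 6*s (r(Z, s) = 3*(s - (-1 - s)) = 3*(s + (1 + s)) = 3*(1 + 2*s) = 3 + 6*s)
O/(sqrt(19 + 28) + r(-5, w)) = -91/(sqrt(19 + 28) + (3 + 6*(-6))) = -91/(sqrt(47) + (3 - 36)) = -91/(sqrt(47) - 33) = -91/(-33 + sqrt(47))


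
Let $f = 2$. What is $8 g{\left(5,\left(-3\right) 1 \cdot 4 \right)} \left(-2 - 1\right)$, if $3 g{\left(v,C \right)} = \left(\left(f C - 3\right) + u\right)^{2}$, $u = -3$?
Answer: $-7200$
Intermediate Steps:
$g{\left(v,C \right)} = \frac{\left(-6 + 2 C\right)^{2}}{3}$ ($g{\left(v,C \right)} = \frac{\left(\left(2 C - 3\right) - 3\right)^{2}}{3} = \frac{\left(\left(-3 + 2 C\right) - 3\right)^{2}}{3} = \frac{\left(-6 + 2 C\right)^{2}}{3}$)
$8 g{\left(5,\left(-3\right) 1 \cdot 4 \right)} \left(-2 - 1\right) = 8 \frac{4 \left(-3 + \left(-3\right) 1 \cdot 4\right)^{2}}{3} \left(-2 - 1\right) = 8 \frac{4 \left(-3 - 12\right)^{2}}{3} \left(-3\right) = 8 \frac{4 \left(-15\right)^{2}}{3} \left(-3\right) = 8 \cdot \frac{4}{3} \cdot 225 \left(-3\right) = 8 \cdot 300 \left(-3\right) = 2400 \left(-3\right) = -7200$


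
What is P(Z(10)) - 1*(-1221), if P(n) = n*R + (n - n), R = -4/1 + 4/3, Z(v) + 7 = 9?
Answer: 3647/3 ≈ 1215.7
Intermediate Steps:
Z(v) = 2 (Z(v) = -7 + 9 = 2)
R = -8/3 (R = -4*1 + 4*(⅓) = -4 + 4/3 = -8/3 ≈ -2.6667)
P(n) = -8*n/3 (P(n) = n*(-8/3) + (n - n) = -8*n/3 + 0 = -8*n/3)
P(Z(10)) - 1*(-1221) = -8/3*2 - 1*(-1221) = -16/3 + 1221 = 3647/3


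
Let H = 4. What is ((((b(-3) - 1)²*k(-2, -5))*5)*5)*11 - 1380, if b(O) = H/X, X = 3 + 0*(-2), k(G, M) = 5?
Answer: -11045/9 ≈ -1227.2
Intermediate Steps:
X = 3 (X = 3 + 0 = 3)
b(O) = 4/3
((((b(-3) - 1)²*k(-2, -5))*5)*5)*11 - 1380 = ((((4/3 - 1)²*5)*5)*5)*11 - 1380 = ((((⅓)²*5)*5)*5)*11 - 1380 = ((((⅑)*5)*5)*5)*11 - 1380 = (((5/9)*5)*5)*11 - 1380 = ((25/9)*5)*11 - 1380 = (125/9)*11 - 1380 = 1375/9 - 1380 = -11045/9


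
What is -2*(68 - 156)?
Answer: 176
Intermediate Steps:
-2*(68 - 156) = -2*(-88) = 176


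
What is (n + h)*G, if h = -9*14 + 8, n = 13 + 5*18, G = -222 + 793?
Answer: -8565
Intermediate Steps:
G = 571
n = 103 (n = 13 + 90 = 103)
h = -118 (h = -126 + 8 = -118)
(n + h)*G = (103 - 118)*571 = -15*571 = -8565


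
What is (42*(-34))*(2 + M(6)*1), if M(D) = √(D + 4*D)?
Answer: -2856 - 1428*√30 ≈ -10677.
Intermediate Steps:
M(D) = √5*√D (M(D) = √(5*D) = √5*√D)
(42*(-34))*(2 + M(6)*1) = (42*(-34))*(2 + (√5*√6)*1) = -1428*(2 + √30*1) = -1428*(2 + √30) = -2856 - 1428*√30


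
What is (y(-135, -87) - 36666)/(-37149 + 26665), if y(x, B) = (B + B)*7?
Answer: 9471/2621 ≈ 3.6135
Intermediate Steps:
y(x, B) = 14*B (y(x, B) = (2*B)*7 = 14*B)
(y(-135, -87) - 36666)/(-37149 + 26665) = (14*(-87) - 36666)/(-37149 + 26665) = (-1218 - 36666)/(-10484) = -37884*(-1/10484) = 9471/2621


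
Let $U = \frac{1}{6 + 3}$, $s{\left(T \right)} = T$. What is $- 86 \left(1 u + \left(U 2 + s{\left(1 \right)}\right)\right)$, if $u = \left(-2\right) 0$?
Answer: $- \frac{946}{9} \approx -105.11$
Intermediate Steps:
$U = \frac{1}{9} \approx 0.11111$
$u = 0$
$- 86 \left(1 u + \left(U 2 + s{\left(1 \right)}\right)\right) = - 86 \left(1 \cdot 0 + \left(\frac{1}{9} \cdot 2 + 1\right)\right) = - 86 \left(0 + \left(\frac{2}{9} + 1\right)\right) = - 86 \left(0 + \frac{11}{9}\right) = \left(-86\right) \frac{11}{9} = - \frac{946}{9}$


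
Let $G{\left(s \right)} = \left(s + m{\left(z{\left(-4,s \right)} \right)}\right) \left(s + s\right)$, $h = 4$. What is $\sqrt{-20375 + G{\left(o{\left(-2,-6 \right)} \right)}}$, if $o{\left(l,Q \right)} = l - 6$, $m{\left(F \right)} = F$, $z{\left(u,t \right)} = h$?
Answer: $i \sqrt{20311} \approx 142.52 i$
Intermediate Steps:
$z{\left(u,t \right)} = 4$
$o{\left(l,Q \right)} = -6 + l$ ($o{\left(l,Q \right)} = l - 6 = -6 + l$)
$G{\left(s \right)} = 2 s \left(4 + s\right)$ ($G{\left(s \right)} = \left(s + 4\right) \left(s + s\right) = \left(4 + s\right) 2 s = 2 s \left(4 + s\right)$)
$\sqrt{-20375 + G{\left(o{\left(-2,-6 \right)} \right)}} = \sqrt{-20375 + 2 \left(-6 - 2\right) \left(4 - 8\right)} = \sqrt{-20375 + 2 \left(-8\right) \left(4 - 8\right)} = \sqrt{-20375 + 2 \left(-8\right) \left(-4\right)} = \sqrt{-20375 + 64} = \sqrt{-20311} = i \sqrt{20311}$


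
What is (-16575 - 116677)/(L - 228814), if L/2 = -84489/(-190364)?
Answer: 12683191864/21778889659 ≈ 0.58236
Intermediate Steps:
L = 84489/95182 (L = 2*(-84489/(-190364)) = 2*(-84489*(-1/190364)) = 2*(84489/190364) = 84489/95182 ≈ 0.88766)
(-16575 - 116677)/(L - 228814) = (-16575 - 116677)/(84489/95182 - 228814) = -133252/(-21778889659/95182) = -133252*(-95182/21778889659) = 12683191864/21778889659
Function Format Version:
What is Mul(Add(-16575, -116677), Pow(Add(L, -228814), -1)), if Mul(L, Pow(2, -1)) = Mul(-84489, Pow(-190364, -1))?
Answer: Rational(12683191864, 21778889659) ≈ 0.58236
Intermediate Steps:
L = Rational(84489, 95182) (L = Mul(2, Mul(-84489, Pow(-190364, -1))) = Mul(2, Mul(-84489, Rational(-1, 190364))) = Mul(2, Rational(84489, 190364)) = Rational(84489, 95182) ≈ 0.88766)
Mul(Add(-16575, -116677), Pow(Add(L, -228814), -1)) = Mul(Add(-16575, -116677), Pow(Add(Rational(84489, 95182), -228814), -1)) = Mul(-133252, Pow(Rational(-21778889659, 95182), -1)) = Mul(-133252, Rational(-95182, 21778889659)) = Rational(12683191864, 21778889659)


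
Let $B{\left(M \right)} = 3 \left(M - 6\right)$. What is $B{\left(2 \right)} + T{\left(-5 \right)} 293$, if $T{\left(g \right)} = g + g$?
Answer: $-2942$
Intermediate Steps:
$T{\left(g \right)} = 2 g$
$B{\left(M \right)} = -18 + 3 M$ ($B{\left(M \right)} = 3 \left(-6 + M\right) = -18 + 3 M$)
$B{\left(2 \right)} + T{\left(-5 \right)} 293 = \left(-18 + 3 \cdot 2\right) + 2 \left(-5\right) 293 = \left(-18 + 6\right) - 2930 = -12 - 2930 = -2942$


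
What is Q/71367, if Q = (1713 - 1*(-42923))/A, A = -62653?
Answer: -44636/4471356651 ≈ -9.9827e-6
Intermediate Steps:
Q = -44636/62653 (Q = (1713 - 1*(-42923))/(-62653) = (1713 + 42923)*(-1/62653) = 44636*(-1/62653) = -44636/62653 ≈ -0.71243)
Q/71367 = -44636/62653/71367 = -44636/62653*1/71367 = -44636/4471356651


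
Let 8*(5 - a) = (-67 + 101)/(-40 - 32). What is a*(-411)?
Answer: -199609/96 ≈ -2079.3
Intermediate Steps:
a = 1457/288 (a = 5 - (-67 + 101)/(8*(-40 - 32)) = 5 - 17/(4*(-72)) = 5 - 17*(-1)/(4*72) = 5 - 1/8*(-17/36) = 5 + 17/288 = 1457/288 ≈ 5.0590)
a*(-411) = (1457/288)*(-411) = -199609/96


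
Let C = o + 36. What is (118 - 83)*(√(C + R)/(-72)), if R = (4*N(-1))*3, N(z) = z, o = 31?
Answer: -35*√55/72 ≈ -3.6051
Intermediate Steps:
C = 67 (C = 31 + 36 = 67)
R = -12 (R = (4*(-1))*3 = -4*3 = -12)
(118 - 83)*(√(C + R)/(-72)) = (118 - 83)*(√(67 - 12)/(-72)) = 35*(√55*(-1/72)) = 35*(-√55/72) = -35*√55/72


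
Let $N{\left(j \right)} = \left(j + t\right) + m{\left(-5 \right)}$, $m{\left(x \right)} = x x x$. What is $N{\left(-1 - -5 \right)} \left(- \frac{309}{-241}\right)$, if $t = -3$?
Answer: $- \frac{38316}{241} \approx -158.99$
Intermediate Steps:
$m{\left(x \right)} = x^{3}$ ($m{\left(x \right)} = x^{2} x = x^{3}$)
$N{\left(j \right)} = -128 + j$ ($N{\left(j \right)} = \left(j - 3\right) + \left(-5\right)^{3} = \left(-3 + j\right) - 125 = -128 + j$)
$N{\left(-1 - -5 \right)} \left(- \frac{309}{-241}\right) = \left(-128 - -4\right) \left(- \frac{309}{-241}\right) = \left(-128 + \left(-1 + 5\right)\right) \left(\left(-309\right) \left(- \frac{1}{241}\right)\right) = \left(-128 + 4\right) \frac{309}{241} = \left(-124\right) \frac{309}{241} = - \frac{38316}{241}$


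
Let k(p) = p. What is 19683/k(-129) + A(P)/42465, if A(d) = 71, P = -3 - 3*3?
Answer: -278609812/1825995 ≈ -152.58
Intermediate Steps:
P = -12 (P = -3 - 9 = -12)
19683/k(-129) + A(P)/42465 = 19683/(-129) + 71/42465 = 19683*(-1/129) + 71*(1/42465) = -6561/43 + 71/42465 = -278609812/1825995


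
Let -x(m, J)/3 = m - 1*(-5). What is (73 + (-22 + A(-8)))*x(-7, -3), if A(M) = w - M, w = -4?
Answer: 330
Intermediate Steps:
x(m, J) = -15 - 3*m (x(m, J) = -3*(m - 1*(-5)) = -3*(m + 5) = -3*(5 + m) = -15 - 3*m)
A(M) = -4 - M
(73 + (-22 + A(-8)))*x(-7, -3) = (73 + (-22 + (-4 - 1*(-8))))*(-15 - 3*(-7)) = (73 + (-22 + (-4 + 8)))*(-15 + 21) = (73 + (-22 + 4))*6 = (73 - 18)*6 = 55*6 = 330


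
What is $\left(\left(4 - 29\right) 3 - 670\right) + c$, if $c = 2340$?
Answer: $1595$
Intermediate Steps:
$\left(\left(4 - 29\right) 3 - 670\right) + c = \left(\left(4 - 29\right) 3 - 670\right) + 2340 = \left(\left(-25\right) 3 - 670\right) + 2340 = \left(-75 - 670\right) + 2340 = -745 + 2340 = 1595$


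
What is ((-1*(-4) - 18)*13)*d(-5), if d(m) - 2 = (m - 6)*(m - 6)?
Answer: -22386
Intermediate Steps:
d(m) = 2 + (-6 + m)² (d(m) = 2 + (m - 6)*(m - 6) = 2 + (-6 + m)*(-6 + m) = 2 + (-6 + m)²)
((-1*(-4) - 18)*13)*d(-5) = ((-1*(-4) - 18)*13)*(2 + (-6 - 5)²) = ((4 - 18)*13)*(2 + (-11)²) = (-14*13)*(2 + 121) = -182*123 = -22386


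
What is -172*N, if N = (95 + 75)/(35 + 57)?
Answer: -7310/23 ≈ -317.83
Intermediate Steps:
N = 85/46 (N = 170/92 = 170*(1/92) = 85/46 ≈ 1.8478)
-172*N = -172*85/46 = -7310/23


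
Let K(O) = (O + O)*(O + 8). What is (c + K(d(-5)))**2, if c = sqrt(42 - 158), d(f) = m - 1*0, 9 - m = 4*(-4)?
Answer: 2722384 + 6600*I*sqrt(29) ≈ 2.7224e+6 + 35542.0*I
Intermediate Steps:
m = 25 (m = 9 - 4*(-4) = 9 - 1*(-16) = 9 + 16 = 25)
d(f) = 25 (d(f) = 25 - 1*0 = 25 + 0 = 25)
K(O) = 2*O*(8 + O) (K(O) = (2*O)*(8 + O) = 2*O*(8 + O))
c = 2*I*sqrt(29) (c = sqrt(-116) = 2*I*sqrt(29) ≈ 10.77*I)
(c + K(d(-5)))**2 = (2*I*sqrt(29) + 2*25*(8 + 25))**2 = (2*I*sqrt(29) + 2*25*33)**2 = (2*I*sqrt(29) + 1650)**2 = (1650 + 2*I*sqrt(29))**2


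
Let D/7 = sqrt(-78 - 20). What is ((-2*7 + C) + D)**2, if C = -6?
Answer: (20 - 49*I*sqrt(2))**2 ≈ -4402.0 - 2771.9*I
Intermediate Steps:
D = 49*I*sqrt(2) (D = 7*sqrt(-78 - 20) = 7*sqrt(-98) = 7*(7*I*sqrt(2)) = 49*I*sqrt(2) ≈ 69.297*I)
((-2*7 + C) + D)**2 = ((-2*7 - 6) + 49*I*sqrt(2))**2 = ((-14 - 6) + 49*I*sqrt(2))**2 = (-20 + 49*I*sqrt(2))**2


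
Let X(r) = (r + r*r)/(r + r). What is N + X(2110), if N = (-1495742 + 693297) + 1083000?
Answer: 563221/2 ≈ 2.8161e+5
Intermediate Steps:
X(r) = (r + r**2)/(2*r) (X(r) = (r + r**2)/((2*r)) = (r + r**2)*(1/(2*r)) = (r + r**2)/(2*r))
N = 280555 (N = -802445 + 1083000 = 280555)
N + X(2110) = 280555 + (1/2 + (1/2)*2110) = 280555 + (1/2 + 1055) = 280555 + 2111/2 = 563221/2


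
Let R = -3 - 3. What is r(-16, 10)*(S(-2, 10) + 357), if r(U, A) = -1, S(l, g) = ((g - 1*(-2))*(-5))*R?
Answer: -717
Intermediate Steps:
R = -6
S(l, g) = 60 + 30*g (S(l, g) = ((g - 1*(-2))*(-5))*(-6) = ((g + 2)*(-5))*(-6) = ((2 + g)*(-5))*(-6) = (-10 - 5*g)*(-6) = 60 + 30*g)
r(-16, 10)*(S(-2, 10) + 357) = -((60 + 30*10) + 357) = -((60 + 300) + 357) = -(360 + 357) = -1*717 = -717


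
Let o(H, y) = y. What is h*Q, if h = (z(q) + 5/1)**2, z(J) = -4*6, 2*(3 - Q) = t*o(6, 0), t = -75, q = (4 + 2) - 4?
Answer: 1083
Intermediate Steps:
q = 2 (q = 6 - 4 = 2)
Q = 3 (Q = 3 - (-75)*0/2 = 3 - 1/2*0 = 3 + 0 = 3)
z(J) = -24
h = 361 (h = (-24 + 5/1)**2 = (-24 + 5*1)**2 = (-24 + 5)**2 = (-19)**2 = 361)
h*Q = 361*3 = 1083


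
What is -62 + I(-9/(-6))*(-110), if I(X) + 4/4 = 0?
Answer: 48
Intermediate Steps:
I(X) = -1 (I(X) = -1 + 0 = -1)
-62 + I(-9/(-6))*(-110) = -62 - 1*(-110) = -62 + 110 = 48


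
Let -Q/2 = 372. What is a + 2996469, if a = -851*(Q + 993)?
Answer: 2784570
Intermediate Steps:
Q = -744 (Q = -2*372 = -744)
a = -211899 (a = -851*(-744 + 993) = -851*249 = -211899)
a + 2996469 = -211899 + 2996469 = 2784570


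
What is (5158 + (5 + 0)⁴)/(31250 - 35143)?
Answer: -5783/3893 ≈ -1.4855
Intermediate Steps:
(5158 + (5 + 0)⁴)/(31250 - 35143) = (5158 + 5⁴)/(-3893) = (5158 + 625)*(-1/3893) = 5783*(-1/3893) = -5783/3893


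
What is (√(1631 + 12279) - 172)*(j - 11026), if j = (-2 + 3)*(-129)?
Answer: 1918660 - 11155*√13910 ≈ 6.0303e+5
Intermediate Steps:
j = -129 (j = 1*(-129) = -129)
(√(1631 + 12279) - 172)*(j - 11026) = (√(1631 + 12279) - 172)*(-129 - 11026) = (√13910 - 172)*(-11155) = (-172 + √13910)*(-11155) = 1918660 - 11155*√13910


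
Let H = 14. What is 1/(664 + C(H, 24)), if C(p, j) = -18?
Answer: 1/646 ≈ 0.0015480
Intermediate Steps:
1/(664 + C(H, 24)) = 1/(664 - 18) = 1/646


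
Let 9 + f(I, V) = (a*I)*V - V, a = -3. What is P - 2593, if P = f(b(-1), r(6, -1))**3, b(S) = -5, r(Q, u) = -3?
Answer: -135244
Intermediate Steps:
f(I, V) = -9 - V - 3*I*V (f(I, V) = -9 + ((-3*I)*V - V) = -9 + (-3*I*V - V) = -9 + (-V - 3*I*V) = -9 - V - 3*I*V)
P = -132651 (P = (-9 - 1*(-3) - 3*(-5)*(-3))**3 = (-9 + 3 - 45)**3 = (-51)**3 = -132651)
P - 2593 = -132651 - 2593 = -135244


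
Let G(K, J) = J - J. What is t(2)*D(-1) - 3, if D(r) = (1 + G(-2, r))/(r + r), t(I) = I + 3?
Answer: -11/2 ≈ -5.5000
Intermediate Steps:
t(I) = 3 + I
G(K, J) = 0
D(r) = 1/(2*r) (D(r) = (1 + 0)/(r + r) = 1/(2*r))
t(2)*D(-1) - 3 = (3 + 2)*((½)/(-1)) - 3 = 5*((½)*(-1)) - 3 = 5*(-½) - 3 = -5/2 - 3 = -11/2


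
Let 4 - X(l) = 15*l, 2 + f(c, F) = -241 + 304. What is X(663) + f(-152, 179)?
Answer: -9880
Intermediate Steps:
f(c, F) = 61 (f(c, F) = -2 + (-241 + 304) = -2 + 63 = 61)
X(l) = 4 - 15*l
X(663) + f(-152, 179) = (4 - 15*663) + 61 = (4 - 9945) + 61 = -9941 + 61 = -9880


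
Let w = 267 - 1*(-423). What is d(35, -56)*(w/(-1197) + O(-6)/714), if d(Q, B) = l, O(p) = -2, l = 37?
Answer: -145373/6783 ≈ -21.432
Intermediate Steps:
d(Q, B) = 37
w = 690 (w = 267 + 423 = 690)
d(35, -56)*(w/(-1197) + O(-6)/714) = 37*(690/(-1197) - 2/714) = 37*(690*(-1/1197) - 2*1/714) = 37*(-230/399 - 1/357) = 37*(-3929/6783) = -145373/6783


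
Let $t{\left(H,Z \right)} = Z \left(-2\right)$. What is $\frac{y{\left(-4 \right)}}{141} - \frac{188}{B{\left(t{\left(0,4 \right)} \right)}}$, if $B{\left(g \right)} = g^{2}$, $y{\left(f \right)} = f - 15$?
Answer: $- \frac{6931}{2256} \approx -3.0723$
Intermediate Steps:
$y{\left(f \right)} = -15 + f$
$t{\left(H,Z \right)} = - 2 Z$
$\frac{y{\left(-4 \right)}}{141} - \frac{188}{B{\left(t{\left(0,4 \right)} \right)}} = \frac{-15 - 4}{141} - \frac{188}{\left(\left(-2\right) 4\right)^{2}} = \left(-19\right) \frac{1}{141} - \frac{188}{\left(-8\right)^{2}} = - \frac{19}{141} - \frac{188}{64} = - \frac{19}{141} - \frac{47}{16} = - \frac{6931}{2256}$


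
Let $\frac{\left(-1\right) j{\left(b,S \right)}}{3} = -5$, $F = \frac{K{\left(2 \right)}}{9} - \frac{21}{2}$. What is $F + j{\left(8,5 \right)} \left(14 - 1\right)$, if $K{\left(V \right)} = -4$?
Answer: $\frac{3313}{18} \approx 184.06$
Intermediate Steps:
$F = - \frac{197}{18}$ ($F = - \frac{4}{9} - \frac{21}{2} = - \frac{197}{18} \approx -10.944$)
$j{\left(b,S \right)} = 15$ ($j{\left(b,S \right)} = \left(-3\right) \left(-5\right) = 15$)
$F + j{\left(8,5 \right)} \left(14 - 1\right) = - \frac{197}{18} + 15 \left(14 - 1\right) = - \frac{197}{18} + 15 \cdot 13 = - \frac{197}{18} + 195 = \frac{3313}{18}$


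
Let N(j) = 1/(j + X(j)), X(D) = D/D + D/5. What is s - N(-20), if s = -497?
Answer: -11430/23 ≈ -496.96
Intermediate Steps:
X(D) = 1 + D/5 (X(D) = 1 + D*(⅕) = 1 + D/5)
N(j) = 1/(1 + 6*j/5) (N(j) = 1/(j + (1 + j/5)) = 1/(1 + 6*j/5))
s - N(-20) = -497 - 5/(5 + 6*(-20)) = -497 - 5/(5 - 120) = -497 - 5/(-115) = -497 - 5*(-1)/115 = -497 - 1*(-1/23) = -497 + 1/23 = -11430/23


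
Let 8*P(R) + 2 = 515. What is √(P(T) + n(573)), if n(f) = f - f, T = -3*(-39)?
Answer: 3*√114/4 ≈ 8.0078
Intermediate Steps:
T = 117
P(R) = 513/8 (P(R) = -¼ + (⅛)*515 = -¼ + 515/8 = 513/8)
n(f) = 0
√(P(T) + n(573)) = √(513/8 + 0) = √(513/8) = 3*√114/4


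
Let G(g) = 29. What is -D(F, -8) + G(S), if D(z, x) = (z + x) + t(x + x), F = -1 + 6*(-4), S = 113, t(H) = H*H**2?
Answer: 4158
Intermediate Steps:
t(H) = H**3
F = -25 (F = -1 - 24 = -25)
D(z, x) = x + z + 8*x**3 (D(z, x) = (z + x) + (x + x)**3 = (x + z) + (2*x)**3 = (x + z) + 8*x**3 = x + z + 8*x**3)
-D(F, -8) + G(S) = -(-8 - 25 + 8*(-8)**3) + 29 = -(-8 - 25 + 8*(-512)) + 29 = -(-8 - 25 - 4096) + 29 = -1*(-4129) + 29 = 4129 + 29 = 4158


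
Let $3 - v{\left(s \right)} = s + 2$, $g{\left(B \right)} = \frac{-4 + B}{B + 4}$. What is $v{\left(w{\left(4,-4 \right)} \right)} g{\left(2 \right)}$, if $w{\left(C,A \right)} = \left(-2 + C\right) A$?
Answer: $-3$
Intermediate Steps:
$g{\left(B \right)} = \frac{-4 + B}{4 + B}$
$w{\left(C,A \right)} = A \left(-2 + C\right)$
$v{\left(s \right)} = 1 - s$ ($v{\left(s \right)} = 3 - \left(s + 2\right) = 3 - \left(2 + s\right) = 1 - s$)
$v{\left(w{\left(4,-4 \right)} \right)} g{\left(2 \right)} = \left(1 - - 4 \left(-2 + 4\right)\right) \frac{-4 + 2}{4 + 2} = \left(1 - \left(-4\right) 2\right) \frac{1}{6} \left(-2\right) = \left(1 - -8\right) \frac{1}{6} \left(-2\right) = \left(1 + 8\right) \left(- \frac{1}{3}\right) = 9 \left(- \frac{1}{3}\right) = -3$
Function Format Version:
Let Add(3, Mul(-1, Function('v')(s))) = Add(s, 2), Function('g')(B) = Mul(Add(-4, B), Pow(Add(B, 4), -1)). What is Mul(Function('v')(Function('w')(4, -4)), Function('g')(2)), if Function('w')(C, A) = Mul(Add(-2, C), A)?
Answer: -3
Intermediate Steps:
Function('g')(B) = Mul(Pow(Add(4, B), -1), Add(-4, B)) (Function('g')(B) = Mul(Add(-4, B), Pow(Add(4, B), -1)) = Mul(Pow(Add(4, B), -1), Add(-4, B)))
Function('w')(C, A) = Mul(A, Add(-2, C))
Function('v')(s) = Add(1, Mul(-1, s)) (Function('v')(s) = Add(3, Mul(-1, Add(s, 2))) = Add(3, Mul(-1, Add(2, s))) = Add(3, Add(-2, Mul(-1, s))) = Add(1, Mul(-1, s)))
Mul(Function('v')(Function('w')(4, -4)), Function('g')(2)) = Mul(Add(1, Mul(-1, Mul(-4, Add(-2, 4)))), Mul(Pow(Add(4, 2), -1), Add(-4, 2))) = Mul(Add(1, Mul(-1, Mul(-4, 2))), Mul(Pow(6, -1), -2)) = Mul(Add(1, Mul(-1, -8)), Mul(Rational(1, 6), -2)) = Mul(Add(1, 8), Rational(-1, 3)) = Mul(9, Rational(-1, 3)) = -3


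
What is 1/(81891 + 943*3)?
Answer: 1/84720 ≈ 1.1804e-5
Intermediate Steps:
1/(81891 + 943*3) = 1/(81891 + 2829) = 1/84720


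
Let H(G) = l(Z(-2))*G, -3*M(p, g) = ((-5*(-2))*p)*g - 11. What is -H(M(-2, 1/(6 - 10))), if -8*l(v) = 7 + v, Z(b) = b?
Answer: 5/4 ≈ 1.2500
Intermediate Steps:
l(v) = -7/8 - v/8 (l(v) = -(7 + v)/8 = -7/8 - v/8)
M(p, g) = 11/3 - 10*g*p/3 (M(p, g) = -(((-5*(-2))*p)*g - 11)/3 = -((10*p)*g - 11)/3 = -(10*g*p - 11)/3 = -(-11 + 10*g*p)/3 = 11/3 - 10*g*p/3)
H(G) = -5*G/8 (H(G) = (-7/8 - ⅛*(-2))*G = (-7/8 + ¼)*G = -5*G/8)
-H(M(-2, 1/(6 - 10))) = -(-5)*(11/3 - 10/3*(-2)/(6 - 10))/8 = -(-5)*(11/3 - 10/3*(-2)/(-4))/8 = -(-5)*(11/3 - 10/3*(-¼)*(-2))/8 = -(-5)*(11/3 - 5/3)/8 = -(-5)*2/8 = -1*(-5/4) = 5/4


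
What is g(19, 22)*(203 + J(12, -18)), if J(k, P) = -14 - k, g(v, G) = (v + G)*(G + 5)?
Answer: 195939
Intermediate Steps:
g(v, G) = (5 + G)*(G + v) (g(v, G) = (G + v)*(5 + G) = (5 + G)*(G + v))
g(19, 22)*(203 + J(12, -18)) = (22² + 5*22 + 5*19 + 22*19)*(203 + (-14 - 1*12)) = (484 + 110 + 95 + 418)*(203 + (-14 - 12)) = 1107*(203 - 26) = 1107*177 = 195939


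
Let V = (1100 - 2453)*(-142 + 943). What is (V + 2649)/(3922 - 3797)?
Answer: -1081104/125 ≈ -8648.8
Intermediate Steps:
V = -1083753 (V = -1353*801 = -1083753)
(V + 2649)/(3922 - 3797) = (-1083753 + 2649)/(3922 - 3797) = -1081104/125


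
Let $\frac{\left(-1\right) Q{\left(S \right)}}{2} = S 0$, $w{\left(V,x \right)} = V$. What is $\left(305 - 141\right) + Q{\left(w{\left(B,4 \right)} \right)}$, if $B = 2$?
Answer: $164$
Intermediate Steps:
$Q{\left(S \right)} = 0$ ($Q{\left(S \right)} = - 2 S 0 = \left(-2\right) 0 = 0$)
$\left(305 - 141\right) + Q{\left(w{\left(B,4 \right)} \right)} = \left(305 - 141\right) + 0 = 164 + 0 = 164$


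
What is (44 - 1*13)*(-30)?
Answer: -930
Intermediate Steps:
(44 - 1*13)*(-30) = (44 - 13)*(-30) = 31*(-30) = -930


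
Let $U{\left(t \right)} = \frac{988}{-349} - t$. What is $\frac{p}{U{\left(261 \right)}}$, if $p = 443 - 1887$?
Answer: $\frac{503956}{92077} \approx 5.4732$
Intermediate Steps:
$p = -1444$ ($p = 443 - 1887 = -1444$)
$U{\left(t \right)} = - \frac{988}{349} - t$ ($U{\left(t \right)} = 988 \left(- \frac{1}{349}\right) - t = - \frac{988}{349} - t$)
$\frac{p}{U{\left(261 \right)}} = - \frac{1444}{- \frac{988}{349} - 261} = - \frac{1444}{- \frac{92077}{349}} = \left(-1444\right) \left(- \frac{349}{92077}\right) = \frac{503956}{92077}$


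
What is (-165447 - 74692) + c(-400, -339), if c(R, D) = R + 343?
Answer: -240196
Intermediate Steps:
c(R, D) = 343 + R
(-165447 - 74692) + c(-400, -339) = (-165447 - 74692) + (343 - 400) = -240139 - 57 = -240196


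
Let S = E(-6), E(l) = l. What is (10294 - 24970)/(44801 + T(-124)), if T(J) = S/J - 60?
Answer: -909912/2773945 ≈ -0.32802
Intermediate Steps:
S = -6
T(J) = -60 - 6/J (T(J) = -6/J - 60 = -60 - 6/J)
(10294 - 24970)/(44801 + T(-124)) = (10294 - 24970)/(44801 + (-60 - 6/(-124))) = -14676/(44801 + (-60 - 6*(-1/124))) = -14676/(44801 + (-60 + 3/62)) = -14676/(44801 - 3717/62) = -14676/2773945/62 = -14676*62/2773945 = -909912/2773945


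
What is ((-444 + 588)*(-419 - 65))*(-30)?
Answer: 2090880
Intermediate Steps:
((-444 + 588)*(-419 - 65))*(-30) = (144*(-484))*(-30) = -69696*(-30) = 2090880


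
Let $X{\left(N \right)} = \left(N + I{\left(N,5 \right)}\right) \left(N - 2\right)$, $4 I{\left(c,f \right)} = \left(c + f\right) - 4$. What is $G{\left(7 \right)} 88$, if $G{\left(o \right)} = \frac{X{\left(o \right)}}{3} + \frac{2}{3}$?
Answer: $\frac{4136}{3} \approx 1378.7$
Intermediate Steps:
$I{\left(c,f \right)} = -1 + \frac{c}{4} + \frac{f}{4}$ ($I{\left(c,f \right)} = \frac{\left(c + f\right) - 4}{4} = \frac{-4 + c + f}{4} = -1 + \frac{c}{4} + \frac{f}{4}$)
$X{\left(N \right)} = \left(-2 + N\right) \left(\frac{1}{4} + \frac{5 N}{4}\right)$ ($X{\left(N \right)} = \left(N + \left(-1 + \frac{N}{4} + \frac{1}{4} \cdot 5\right)\right) \left(N - 2\right) = \left(N + \left(-1 + \frac{N}{4} + \frac{5}{4}\right)\right) \left(-2 + N\right) = \left(N + \left(\frac{1}{4} + \frac{N}{4}\right)\right) \left(-2 + N\right) = \left(\frac{1}{4} + \frac{5 N}{4}\right) \left(-2 + N\right) = \left(-2 + N\right) \left(\frac{1}{4} + \frac{5 N}{4}\right)$)
$G{\left(o \right)} = \frac{1}{2} - \frac{3 o}{4} + \frac{5 o^{2}}{12}$ ($G{\left(o \right)} = \frac{- \frac{1}{2} - \frac{9 o}{4} + \frac{5 o^{2}}{4}}{3} + \frac{2}{3} = \left(- \frac{1}{2} - \frac{9 o}{4} + \frac{5 o^{2}}{4}\right) \frac{1}{3} + 2 \cdot \frac{1}{3} = \left(- \frac{1}{6} - \frac{3 o}{4} + \frac{5 o^{2}}{12}\right) + \frac{2}{3} = \frac{1}{2} - \frac{3 o}{4} + \frac{5 o^{2}}{12}$)
$G{\left(7 \right)} 88 = \left(\frac{1}{2} - \frac{21}{4} + \frac{5 \cdot 7^{2}}{12}\right) 88 = \left(\frac{1}{2} - \frac{21}{4} + \frac{5}{12} \cdot 49\right) 88 = \left(\frac{1}{2} - \frac{21}{4} + \frac{245}{12}\right) 88 = \frac{47}{3} \cdot 88 = \frac{4136}{3}$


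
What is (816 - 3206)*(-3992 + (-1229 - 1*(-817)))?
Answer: 10525560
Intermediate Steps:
(816 - 3206)*(-3992 + (-1229 - 1*(-817))) = -2390*(-3992 + (-1229 + 817)) = -2390*(-3992 - 412) = -2390*(-4404) = 10525560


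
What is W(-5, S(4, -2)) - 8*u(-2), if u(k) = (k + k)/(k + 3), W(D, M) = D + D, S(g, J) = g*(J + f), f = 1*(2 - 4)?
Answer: 22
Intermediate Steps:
f = -2 (f = 1*(-2) = -2)
S(g, J) = g*(-2 + J) (S(g, J) = g*(J - 2) = g*(-2 + J))
W(D, M) = 2*D
u(k) = 2*k/(3 + k) (u(k) = (2*k)/(3 + k) = 2*k/(3 + k))
W(-5, S(4, -2)) - 8*u(-2) = 2*(-5) - 16*(-2)/(3 - 2) = -10 - 16*(-2)/1 = -10 - 16*(-2) = -10 - 8*(-4) = -10 + 32 = 22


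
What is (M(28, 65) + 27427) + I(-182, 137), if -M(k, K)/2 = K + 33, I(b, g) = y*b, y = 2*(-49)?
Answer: 45067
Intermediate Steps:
y = -98
I(b, g) = -98*b
M(k, K) = -66 - 2*K (M(k, K) = -2*(K + 33) = -2*(33 + K) = -66 - 2*K)
(M(28, 65) + 27427) + I(-182, 137) = ((-66 - 2*65) + 27427) - 98*(-182) = ((-66 - 130) + 27427) + 17836 = (-196 + 27427) + 17836 = 27231 + 17836 = 45067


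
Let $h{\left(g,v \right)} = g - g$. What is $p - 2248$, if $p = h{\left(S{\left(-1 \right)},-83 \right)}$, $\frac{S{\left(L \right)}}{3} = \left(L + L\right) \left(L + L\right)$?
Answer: $-2248$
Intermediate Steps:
$S{\left(L \right)} = 12 L^{2}$ ($S{\left(L \right)} = 3 \left(L + L\right) \left(L + L\right) = 3 \cdot 2 L 2 L = 3 \cdot 4 L^{2} = 12 L^{2}$)
$h{\left(g,v \right)} = 0$
$p = 0$
$p - 2248 = 0 - 2248 = -2248$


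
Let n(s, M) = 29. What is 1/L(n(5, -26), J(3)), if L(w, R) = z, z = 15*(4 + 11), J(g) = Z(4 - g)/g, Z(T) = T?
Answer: 1/225 ≈ 0.0044444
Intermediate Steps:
J(g) = (4 - g)/g
z = 225 (z = 15*15 = 225)
L(w, R) = 225
1/L(n(5, -26), J(3)) = 1/225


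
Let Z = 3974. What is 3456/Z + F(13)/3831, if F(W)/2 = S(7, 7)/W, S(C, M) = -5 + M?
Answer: 86067532/98958561 ≈ 0.86973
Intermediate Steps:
F(W) = 4/W (F(W) = 2*((-5 + 7)/W) = 2*(2/W) = 4/W)
3456/Z + F(13)/3831 = 3456/3974 + (4/13)/3831 = 3456*(1/3974) + (4*(1/13))*(1/3831) = 1728/1987 + (4/13)*(1/3831) = 1728/1987 + 4/49803 = 86067532/98958561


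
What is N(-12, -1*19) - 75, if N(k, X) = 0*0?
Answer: -75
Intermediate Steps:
N(k, X) = 0
N(-12, -1*19) - 75 = 0 - 75 = -75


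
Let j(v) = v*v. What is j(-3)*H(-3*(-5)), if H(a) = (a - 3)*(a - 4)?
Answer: 1188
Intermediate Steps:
j(v) = v²
H(a) = (-4 + a)*(-3 + a) (H(a) = (-3 + a)*(-4 + a) = (-4 + a)*(-3 + a))
j(-3)*H(-3*(-5)) = (-3)²*(12 + (-3*(-5))² - (-21)*(-5)) = 9*(12 + 15² - 7*15) = 9*(12 + 225 - 105) = 9*132 = 1188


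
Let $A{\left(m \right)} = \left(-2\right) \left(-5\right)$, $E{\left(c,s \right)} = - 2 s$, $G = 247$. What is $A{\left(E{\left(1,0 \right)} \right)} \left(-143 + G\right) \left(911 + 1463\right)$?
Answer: $2468960$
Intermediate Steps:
$A{\left(m \right)} = 10$
$A{\left(E{\left(1,0 \right)} \right)} \left(-143 + G\right) \left(911 + 1463\right) = 10 \left(-143 + 247\right) \left(911 + 1463\right) = 10 \cdot 104 \cdot 2374 = 10 \cdot 246896 = 2468960$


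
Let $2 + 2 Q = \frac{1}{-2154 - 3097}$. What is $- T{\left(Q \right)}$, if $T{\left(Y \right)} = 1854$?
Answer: $-1854$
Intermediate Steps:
$Q = - \frac{10503}{10502}$ ($Q = -1 + \frac{1}{2 \left(-2154 - 3097\right)} = -1 + \frac{1}{2 \left(-5251\right)} = -1 + \frac{1}{2} \left(- \frac{1}{5251}\right) = -1 - \frac{1}{10502} = - \frac{10503}{10502} \approx -1.0001$)
$- T{\left(Q \right)} = \left(-1\right) 1854 = -1854$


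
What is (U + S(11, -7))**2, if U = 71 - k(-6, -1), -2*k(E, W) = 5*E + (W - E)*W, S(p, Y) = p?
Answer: 16641/4 ≈ 4160.3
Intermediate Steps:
k(E, W) = -5*E/2 - W*(W - E)/2 (k(E, W) = -(5*E + (W - E)*W)/2 = -(5*E + W*(W - E))/2 = -5*E/2 - W*(W - E)/2)
U = 107/2 (U = 71 - (-5/2*(-6) - 1/2*(-1)**2 + (1/2)*(-6)*(-1)) = 71 - (15 - 1/2*1 + 3) = 71 - (15 - 1/2 + 3) = 71 - 1*35/2 = 71 - 35/2 = 107/2 ≈ 53.500)
(U + S(11, -7))**2 = (107/2 + 11)**2 = (129/2)**2 = 16641/4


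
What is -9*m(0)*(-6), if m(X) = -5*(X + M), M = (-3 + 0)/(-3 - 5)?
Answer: -405/4 ≈ -101.25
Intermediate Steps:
M = 3/8 (M = -3/(-8) = -3*(-⅛) = 3/8 ≈ 0.37500)
m(X) = -15/8 - 5*X (m(X) = -5*(X + 3/8) = -5*(3/8 + X) = -15/8 - 5*X)
-9*m(0)*(-6) = -9*(-15/8 - 5*0)*(-6) = -9*(-15/8 + 0)*(-6) = -(-135)*(-6)/8 = -9*45/4 = -405/4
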